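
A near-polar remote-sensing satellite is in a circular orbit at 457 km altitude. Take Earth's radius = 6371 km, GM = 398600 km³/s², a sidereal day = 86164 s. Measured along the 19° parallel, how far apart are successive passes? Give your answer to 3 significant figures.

Semi-major axis a = 6371 + 457 = 6828 km. Period T = 2π√(a³/μ) = 2π√(6828³/398600) = 5615.0 s = 93.58 min.
Node shift per orbit = (5615.0/86164) × 360° = 23.46°.
Equatorial spacing = 23.46 × 111.2 km/° = 2609 km.
At 19° latitude, spacing = 2609 × cos(19°) = 2467 km.

2470 km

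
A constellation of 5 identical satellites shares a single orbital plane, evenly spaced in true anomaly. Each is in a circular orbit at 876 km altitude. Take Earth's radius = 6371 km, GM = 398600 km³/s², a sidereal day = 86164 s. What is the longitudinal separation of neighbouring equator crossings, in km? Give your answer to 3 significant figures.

Semi-major axis a = 6371 + 876 = 7247 km. Period T = 2π√(a³/μ) = 2π√(7247³/398600) = 6139.7 s = 102.33 min.
Single-satellite node shift = (6139.7/86164) × 360° = 25.65°.
With 5 satellites evenly phased, successive equator crossings are 25.65/5 = 5.130° apart.
That is 5.130 × 111.2 = 570 km at the equator.

570 km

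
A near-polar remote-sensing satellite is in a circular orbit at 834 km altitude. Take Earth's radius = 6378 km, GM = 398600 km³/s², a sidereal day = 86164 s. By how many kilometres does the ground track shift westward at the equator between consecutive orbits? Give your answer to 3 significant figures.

2830 km

Semi-major axis a = 6378 + 834 = 7212 km. Period T = 2π√(a³/μ) = 2π√(7212³/398600) = 6095.3 s = 101.59 min.
During one orbit Earth rotates (6095.3 / 86164) × 360° = 25.47°.
At the equator that is 25.47° × (2π·6378/360) km/° = 25.47 × 111.3 = 2835 km.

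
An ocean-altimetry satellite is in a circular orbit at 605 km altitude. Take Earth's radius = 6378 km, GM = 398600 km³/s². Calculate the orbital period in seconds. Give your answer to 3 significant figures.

5810 seconds

Semi-major axis a = 6378 + 605 = 6983 km. Period T = 2π√(a³/μ) = 2π√(6983³/398600) = 5807.3 s = 96.79 min.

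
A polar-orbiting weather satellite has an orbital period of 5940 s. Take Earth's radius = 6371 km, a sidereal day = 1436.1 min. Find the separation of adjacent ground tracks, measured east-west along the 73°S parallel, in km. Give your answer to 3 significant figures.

807 km

Node shift per orbit = (5940.0/86166) × 360° = 24.82°.
Equatorial spacing = 24.82 × 111.2 km/° = 2760 km.
At 73° latitude, spacing = 2760 × cos(73°) = 807 km.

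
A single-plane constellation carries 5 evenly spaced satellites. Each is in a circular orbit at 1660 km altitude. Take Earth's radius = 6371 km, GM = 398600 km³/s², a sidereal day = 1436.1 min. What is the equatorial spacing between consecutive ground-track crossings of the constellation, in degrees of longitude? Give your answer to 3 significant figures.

5.98°

Semi-major axis a = 6371 + 1660 = 8031 km. Period T = 2π√(a³/μ) = 2π√(8031³/398600) = 7162.5 s = 119.38 min.
Single-satellite node shift = (7162.5/86166) × 360° = 29.92°.
With 5 satellites evenly phased, successive equator crossings are 29.92/5 = 5.985° apart.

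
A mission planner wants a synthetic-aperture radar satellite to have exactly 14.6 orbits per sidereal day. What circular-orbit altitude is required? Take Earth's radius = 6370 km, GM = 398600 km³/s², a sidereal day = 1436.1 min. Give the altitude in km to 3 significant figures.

689 km

Required period T = 86166 / 14.6 = 5901.8 s.
From T = 2π√(a³/μ): a = (μ T²/4π²)^(1/3) = (398600 × 5901.8² / 4π²)^(1/3) = 7059 km.
Altitude h = a − R = 7059 − 6370 = 689 km.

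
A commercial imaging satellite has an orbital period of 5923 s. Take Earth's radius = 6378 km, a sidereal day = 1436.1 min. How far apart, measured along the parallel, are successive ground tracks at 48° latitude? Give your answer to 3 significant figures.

1840 km

Node shift per orbit = (5923.0/86166) × 360° = 24.75°.
Equatorial spacing = 24.75 × 111.3 km/° = 2755 km.
At 48° latitude, spacing = 2755 × cos(48°) = 1843 km.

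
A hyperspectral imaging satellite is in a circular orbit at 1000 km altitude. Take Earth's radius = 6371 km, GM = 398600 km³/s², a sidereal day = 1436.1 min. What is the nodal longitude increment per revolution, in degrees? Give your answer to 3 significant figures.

26.3°

Semi-major axis a = 6371 + 1000 = 7371 km. Period T = 2π√(a³/μ) = 2π√(7371³/398600) = 6298.0 s = 104.97 min.
During one orbit Earth rotates (6298.0 / 86166) × 360° = 26.31°.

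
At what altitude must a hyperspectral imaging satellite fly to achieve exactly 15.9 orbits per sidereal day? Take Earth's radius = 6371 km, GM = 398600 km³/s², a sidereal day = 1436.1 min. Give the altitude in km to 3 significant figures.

Required period T = 86166 / 15.9 = 5419.2 s.
From T = 2π√(a³/μ): a = (μ T²/4π²)^(1/3) = (398600 × 5419.2² / 4π²)^(1/3) = 6668 km.
Altitude h = a − R = 6668 − 6371 = 297 km.

297 km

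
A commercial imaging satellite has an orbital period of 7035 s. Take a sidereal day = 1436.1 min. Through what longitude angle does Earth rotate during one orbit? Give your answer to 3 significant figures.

29.4°

During one orbit Earth rotates (7035.0 / 86166) × 360° = 29.39°.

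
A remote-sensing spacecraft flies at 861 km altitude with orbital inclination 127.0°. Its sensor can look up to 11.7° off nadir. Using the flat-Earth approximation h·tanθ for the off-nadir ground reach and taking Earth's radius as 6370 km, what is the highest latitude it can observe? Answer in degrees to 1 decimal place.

Retrograde orbit: the ground track reaches ±(180° − i) = ±(180 − 127.0) = ±53.0°.
Sensor half-swath on the ground ≈ 861·tan(11.7°) = 178 km = 1.60° of latitude.
Maximum observable latitude ≈ 53.0 + 1.60 = 54.6°.

54.6°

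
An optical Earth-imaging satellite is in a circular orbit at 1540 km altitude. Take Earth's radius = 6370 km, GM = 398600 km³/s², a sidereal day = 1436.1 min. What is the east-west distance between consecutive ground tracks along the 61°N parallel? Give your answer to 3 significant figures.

Semi-major axis a = 6370 + 1540 = 7910 km. Period T = 2π√(a³/μ) = 2π√(7910³/398600) = 7001.3 s = 116.69 min.
Node shift per orbit = (7001.3/86166) × 360° = 29.25°.
Equatorial spacing = 29.25 × 111.2 km/° = 3252 km.
At 61° latitude, spacing = 3252 × cos(61°) = 1577 km.

1580 km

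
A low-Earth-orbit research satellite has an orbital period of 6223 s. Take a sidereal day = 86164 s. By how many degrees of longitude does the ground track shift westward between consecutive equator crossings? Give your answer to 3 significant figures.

During one orbit Earth rotates (6223.0 / 86164) × 360° = 26.00°.

26.0°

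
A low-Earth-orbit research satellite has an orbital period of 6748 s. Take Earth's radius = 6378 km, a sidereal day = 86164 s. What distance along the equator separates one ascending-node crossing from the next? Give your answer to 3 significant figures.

3140 km

During one orbit Earth rotates (6748.0 / 86164) × 360° = 28.19°.
At the equator that is 28.19° × (2π·6378/360) km/° = 28.19 × 111.3 = 3138 km.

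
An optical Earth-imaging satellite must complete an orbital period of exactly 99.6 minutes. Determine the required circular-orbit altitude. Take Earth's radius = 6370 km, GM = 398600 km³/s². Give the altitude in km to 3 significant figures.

748 km

T = 99.6 min = 5976.0 s.
From T = 2π√(a³/μ): a = (μ T²/4π²)^(1/3) = (398600 × 5976.0² / 4π²)^(1/3) = 7118 km.
Altitude h = a − R = 7118 − 6370 = 748 km.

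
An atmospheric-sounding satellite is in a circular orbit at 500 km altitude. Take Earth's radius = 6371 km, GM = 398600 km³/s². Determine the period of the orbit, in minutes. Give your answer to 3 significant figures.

Semi-major axis a = 6371 + 500 = 6871 km. Period T = 2π√(a³/μ) = 2π√(6871³/398600) = 5668.1 s = 94.47 min.

94.5 min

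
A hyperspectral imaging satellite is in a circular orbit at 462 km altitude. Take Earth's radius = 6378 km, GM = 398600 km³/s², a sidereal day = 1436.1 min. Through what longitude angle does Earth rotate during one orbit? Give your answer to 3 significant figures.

23.5°

Semi-major axis a = 6378 + 462 = 6840 km. Period T = 2π√(a³/μ) = 2π√(6840³/398600) = 5629.8 s = 93.83 min.
During one orbit Earth rotates (5629.8 / 86166) × 360° = 23.52°.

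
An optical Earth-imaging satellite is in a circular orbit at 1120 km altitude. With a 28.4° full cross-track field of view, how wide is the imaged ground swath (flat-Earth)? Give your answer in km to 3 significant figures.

Half-angle = 28.4°/2 = 14.2°.
Swath width ≈ 2h·tan(θ/2) = 2 × 1120 × tan(14.2°) = 566.8 km.

567 km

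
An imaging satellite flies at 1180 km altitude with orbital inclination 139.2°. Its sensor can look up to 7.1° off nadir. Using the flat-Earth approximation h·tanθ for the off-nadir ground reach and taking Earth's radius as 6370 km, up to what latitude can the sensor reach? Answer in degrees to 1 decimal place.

Retrograde orbit: the ground track reaches ±(180° − i) = ±(180 − 139.2) = ±40.8°.
Sensor half-swath on the ground ≈ 1180·tan(7.1°) = 147 km = 1.32° of latitude.
Maximum observable latitude ≈ 40.8 + 1.32 = 42.1°.

42.1°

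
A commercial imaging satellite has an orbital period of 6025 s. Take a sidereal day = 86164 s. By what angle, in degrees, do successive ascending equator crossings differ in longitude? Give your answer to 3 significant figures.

During one orbit Earth rotates (6025.0 / 86164) × 360° = 25.17°.

25.2°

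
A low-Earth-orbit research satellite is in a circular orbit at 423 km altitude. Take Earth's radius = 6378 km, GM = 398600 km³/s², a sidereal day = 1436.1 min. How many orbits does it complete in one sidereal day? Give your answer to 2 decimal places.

15.44

Semi-major axis a = 6378 + 423 = 6801 km. Period T = 2π√(a³/μ) = 2π√(6801³/398600) = 5581.8 s = 93.03 min.
Orbits per sidereal day = 86166 / 5581.8 = 15.437.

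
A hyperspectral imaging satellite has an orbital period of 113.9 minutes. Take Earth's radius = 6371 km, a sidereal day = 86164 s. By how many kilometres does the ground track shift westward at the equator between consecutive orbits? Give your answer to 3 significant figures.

T = 113.9 min = 6834.0 s.
During one orbit Earth rotates (6834.0 / 86164) × 360° = 28.55°.
At the equator that is 28.55° × (2π·6371/360) km/° = 28.55 × 111.2 = 3175 km.

3170 km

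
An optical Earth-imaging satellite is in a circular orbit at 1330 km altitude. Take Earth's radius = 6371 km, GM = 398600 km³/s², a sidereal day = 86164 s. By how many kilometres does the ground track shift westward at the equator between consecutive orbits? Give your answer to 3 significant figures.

Semi-major axis a = 6371 + 1330 = 7701 km. Period T = 2π√(a³/μ) = 2π√(7701³/398600) = 6725.6 s = 112.09 min.
During one orbit Earth rotates (6725.6 / 86164) × 360° = 28.10°.
At the equator that is 28.10° × (2π·6371/360) km/° = 28.10 × 111.2 = 3125 km.

3120 km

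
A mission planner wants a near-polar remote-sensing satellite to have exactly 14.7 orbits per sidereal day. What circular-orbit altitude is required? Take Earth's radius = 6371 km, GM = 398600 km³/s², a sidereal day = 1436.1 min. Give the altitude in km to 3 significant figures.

655 km

Required period T = 86166 / 14.7 = 5861.6 s.
From T = 2π√(a³/μ): a = (μ T²/4π²)^(1/3) = (398600 × 5861.6² / 4π²)^(1/3) = 7026 km.
Altitude h = a − R = 7026 − 6371 = 655 km.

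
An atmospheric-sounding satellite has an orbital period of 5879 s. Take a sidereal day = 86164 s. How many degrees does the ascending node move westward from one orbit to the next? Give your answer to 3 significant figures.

During one orbit Earth rotates (5879.0 / 86164) × 360° = 24.56°.

24.6°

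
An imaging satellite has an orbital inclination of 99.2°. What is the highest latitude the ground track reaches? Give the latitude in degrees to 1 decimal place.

Retrograde orbit: the ground track reaches ±(180° − i) = ±(180 − 99.2) = ±80.8°.

80.8°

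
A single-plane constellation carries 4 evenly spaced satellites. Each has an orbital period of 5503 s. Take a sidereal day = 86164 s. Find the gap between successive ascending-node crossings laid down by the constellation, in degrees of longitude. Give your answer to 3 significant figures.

5.75°

Single-satellite node shift = (5503.0/86164) × 360° = 22.99°.
With 4 satellites evenly phased, successive equator crossings are 22.99/4 = 5.748° apart.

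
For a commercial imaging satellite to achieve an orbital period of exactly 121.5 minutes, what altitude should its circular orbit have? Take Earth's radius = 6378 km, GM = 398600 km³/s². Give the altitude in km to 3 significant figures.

1750 km

T = 121.5 min = 7290.0 s.
From T = 2π√(a³/μ): a = (μ T²/4π²)^(1/3) = (398600 × 7290.0² / 4π²)^(1/3) = 8126 km.
Altitude h = a − R = 8126 − 6378 = 1748 km.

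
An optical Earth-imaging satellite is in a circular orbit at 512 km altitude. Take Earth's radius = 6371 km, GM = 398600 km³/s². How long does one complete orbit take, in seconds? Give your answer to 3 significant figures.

5680 seconds

Semi-major axis a = 6371 + 512 = 6883 km. Period T = 2π√(a³/μ) = 2π√(6883³/398600) = 5683.0 s = 94.72 min.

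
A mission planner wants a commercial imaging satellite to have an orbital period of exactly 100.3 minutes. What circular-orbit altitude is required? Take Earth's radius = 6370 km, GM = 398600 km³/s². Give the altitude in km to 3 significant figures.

781 km

T = 100.3 min = 6018.0 s.
From T = 2π√(a³/μ): a = (μ T²/4π²)^(1/3) = (398600 × 6018.0² / 4π²)^(1/3) = 7151 km.
Altitude h = a − R = 7151 − 6370 = 781 km.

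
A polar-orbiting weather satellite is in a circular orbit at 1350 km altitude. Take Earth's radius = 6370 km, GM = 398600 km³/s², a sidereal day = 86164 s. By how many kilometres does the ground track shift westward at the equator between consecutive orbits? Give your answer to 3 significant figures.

3140 km

Semi-major axis a = 6370 + 1350 = 7720 km. Period T = 2π√(a³/μ) = 2π√(7720³/398600) = 6750.5 s = 112.51 min.
During one orbit Earth rotates (6750.5 / 86164) × 360° = 28.20°.
At the equator that is 28.20° × (2π·6370/360) km/° = 28.20 × 111.2 = 3136 km.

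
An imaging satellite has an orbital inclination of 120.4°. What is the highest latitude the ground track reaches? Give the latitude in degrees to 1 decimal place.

59.6°

Retrograde orbit: the ground track reaches ±(180° − i) = ±(180 − 120.4) = ±59.6°.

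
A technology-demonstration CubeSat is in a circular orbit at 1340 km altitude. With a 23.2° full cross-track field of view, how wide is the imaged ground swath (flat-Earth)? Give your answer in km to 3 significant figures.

Half-angle = 23.2°/2 = 11.6°.
Swath width ≈ 2h·tan(θ/2) = 2 × 1340 × tan(11.6°) = 550.1 km.

550 km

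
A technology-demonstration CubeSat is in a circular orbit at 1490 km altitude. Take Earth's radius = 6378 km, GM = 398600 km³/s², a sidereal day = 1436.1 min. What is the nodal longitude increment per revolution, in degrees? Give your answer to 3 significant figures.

29.0°

Semi-major axis a = 6378 + 1490 = 7868 km. Period T = 2π√(a³/μ) = 2π√(7868³/398600) = 6945.6 s = 115.76 min.
During one orbit Earth rotates (6945.6 / 86166) × 360° = 29.02°.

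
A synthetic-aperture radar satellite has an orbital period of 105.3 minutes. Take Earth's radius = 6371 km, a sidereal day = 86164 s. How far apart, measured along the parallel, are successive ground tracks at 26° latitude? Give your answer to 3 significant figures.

T = 105.3 min = 6318.0 s.
Node shift per orbit = (6318.0/86164) × 360° = 26.40°.
Equatorial spacing = 26.40 × 111.2 km/° = 2935 km.
At 26° latitude, spacing = 2935 × cos(26°) = 2638 km.

2640 km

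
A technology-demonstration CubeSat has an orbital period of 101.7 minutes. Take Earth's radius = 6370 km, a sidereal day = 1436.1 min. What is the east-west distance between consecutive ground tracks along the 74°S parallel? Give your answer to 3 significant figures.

T = 101.7 min = 6102.0 s.
Node shift per orbit = (6102.0/86166) × 360° = 25.49°.
Equatorial spacing = 25.49 × 111.2 km/° = 2834 km.
At 74° latitude, spacing = 2834 × cos(74°) = 781 km.

781 km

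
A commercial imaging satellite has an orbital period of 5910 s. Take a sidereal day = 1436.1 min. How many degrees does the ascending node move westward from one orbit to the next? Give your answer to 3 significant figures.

24.7°

During one orbit Earth rotates (5910.0 / 86166) × 360° = 24.69°.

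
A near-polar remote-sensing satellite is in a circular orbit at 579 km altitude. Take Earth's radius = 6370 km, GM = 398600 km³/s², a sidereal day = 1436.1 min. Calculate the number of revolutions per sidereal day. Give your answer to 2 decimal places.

Semi-major axis a = 6370 + 579 = 6949 km. Period T = 2π√(a³/μ) = 2π√(6949³/398600) = 5764.9 s = 96.08 min.
Orbits per sidereal day = 86166 / 5764.9 = 14.947.

14.95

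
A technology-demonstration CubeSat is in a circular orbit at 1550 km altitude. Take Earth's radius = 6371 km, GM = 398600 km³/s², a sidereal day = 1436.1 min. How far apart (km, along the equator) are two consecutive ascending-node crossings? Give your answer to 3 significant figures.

Semi-major axis a = 6371 + 1550 = 7921 km. Period T = 2π√(a³/μ) = 2π√(7921³/398600) = 7015.9 s = 116.93 min.
During one orbit Earth rotates (7015.9 / 86166) × 360° = 29.31°.
At the equator that is 29.31° × (2π·6371/360) km/° = 29.31 × 111.2 = 3259 km.

3260 km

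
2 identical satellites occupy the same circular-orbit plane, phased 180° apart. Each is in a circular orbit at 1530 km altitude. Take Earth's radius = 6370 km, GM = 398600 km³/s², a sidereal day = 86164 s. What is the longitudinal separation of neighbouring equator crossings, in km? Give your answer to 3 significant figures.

Semi-major axis a = 6370 + 1530 = 7900 km. Period T = 2π√(a³/μ) = 2π√(7900³/398600) = 6988.0 s = 116.47 min.
Single-satellite node shift = (6988.0/86164) × 360° = 29.20°.
With 2 satellites evenly phased, successive equator crossings are 29.20/2 = 14.598° apart.
That is 14.598 × 111.2 = 1623 km at the equator.

1620 km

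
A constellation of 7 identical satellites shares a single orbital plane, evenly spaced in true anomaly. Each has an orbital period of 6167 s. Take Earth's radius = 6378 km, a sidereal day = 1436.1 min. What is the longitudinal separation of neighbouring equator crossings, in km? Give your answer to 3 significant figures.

410 km

Single-satellite node shift = (6167.0/86166) × 360° = 25.77°.
With 7 satellites evenly phased, successive equator crossings are 25.77/7 = 3.681° apart.
That is 3.681 × 111.3 = 410 km at the equator.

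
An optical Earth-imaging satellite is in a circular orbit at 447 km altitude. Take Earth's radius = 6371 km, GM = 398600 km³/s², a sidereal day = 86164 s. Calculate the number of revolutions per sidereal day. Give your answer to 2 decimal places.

Semi-major axis a = 6371 + 447 = 6818 km. Period T = 2π√(a³/μ) = 2π√(6818³/398600) = 5602.7 s = 93.38 min.
Orbits per sidereal day = 86164 / 5602.7 = 15.379.

15.38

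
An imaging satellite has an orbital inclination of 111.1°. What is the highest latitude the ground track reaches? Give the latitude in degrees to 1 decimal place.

Retrograde orbit: the ground track reaches ±(180° − i) = ±(180 − 111.1) = ±68.9°.

68.9°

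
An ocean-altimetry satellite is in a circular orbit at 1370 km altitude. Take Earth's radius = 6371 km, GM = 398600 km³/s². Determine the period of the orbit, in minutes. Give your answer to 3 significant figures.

113 min

Semi-major axis a = 6371 + 1370 = 7741 km. Period T = 2π√(a³/μ) = 2π√(7741³/398600) = 6778.1 s = 112.97 min.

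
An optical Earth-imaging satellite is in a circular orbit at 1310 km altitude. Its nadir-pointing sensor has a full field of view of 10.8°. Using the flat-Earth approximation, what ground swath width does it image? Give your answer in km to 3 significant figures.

248 km

Half-angle = 10.8°/2 = 5.4°.
Swath width ≈ 2h·tan(θ/2) = 2 × 1310 × tan(5.4°) = 247.7 km.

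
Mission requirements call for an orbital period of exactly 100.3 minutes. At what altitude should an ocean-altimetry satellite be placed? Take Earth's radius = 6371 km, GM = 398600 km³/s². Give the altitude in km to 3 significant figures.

780 km

T = 100.3 min = 6018.0 s.
From T = 2π√(a³/μ): a = (μ T²/4π²)^(1/3) = (398600 × 6018.0² / 4π²)^(1/3) = 7151 km.
Altitude h = a − R = 7151 − 6371 = 780 km.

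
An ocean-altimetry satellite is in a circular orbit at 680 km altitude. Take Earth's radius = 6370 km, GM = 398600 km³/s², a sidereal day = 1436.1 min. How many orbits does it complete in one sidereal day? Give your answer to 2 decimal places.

Semi-major axis a = 6370 + 680 = 7050 km. Period T = 2π√(a³/μ) = 2π√(7050³/398600) = 5891.1 s = 98.18 min.
Orbits per sidereal day = 86166 / 5891.1 = 14.627.

14.63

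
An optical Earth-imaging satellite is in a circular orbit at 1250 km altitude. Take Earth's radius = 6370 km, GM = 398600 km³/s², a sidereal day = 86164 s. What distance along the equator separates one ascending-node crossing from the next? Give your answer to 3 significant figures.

Semi-major axis a = 6370 + 1250 = 7620 km. Period T = 2π√(a³/μ) = 2π√(7620³/398600) = 6619.8 s = 110.33 min.
During one orbit Earth rotates (6619.8 / 86164) × 360° = 27.66°.
At the equator that is 27.66° × (2π·6370/360) km/° = 27.66 × 111.2 = 3075 km.

3070 km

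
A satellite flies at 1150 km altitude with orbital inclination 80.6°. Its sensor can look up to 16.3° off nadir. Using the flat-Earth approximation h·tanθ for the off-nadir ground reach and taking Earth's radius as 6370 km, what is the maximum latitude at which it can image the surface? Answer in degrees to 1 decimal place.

83.6°

For a prograde orbit the ground track reaches latitude ±i = ±80.6°.
Sensor half-swath on the ground ≈ 1150·tan(16.3°) = 336 km = 3.02° of latitude.
Maximum observable latitude ≈ 80.6 + 3.02 = 83.6°.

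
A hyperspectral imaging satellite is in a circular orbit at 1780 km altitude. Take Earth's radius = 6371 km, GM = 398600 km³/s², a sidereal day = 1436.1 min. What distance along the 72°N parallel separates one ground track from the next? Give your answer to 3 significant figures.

Semi-major axis a = 6371 + 1780 = 8151 km. Period T = 2π√(a³/μ) = 2π√(8151³/398600) = 7323.6 s = 122.06 min.
Node shift per orbit = (7323.6/86166) × 360° = 30.60°.
Equatorial spacing = 30.60 × 111.2 km/° = 3402 km.
At 72° latitude, spacing = 3402 × cos(72°) = 1051 km.

1050 km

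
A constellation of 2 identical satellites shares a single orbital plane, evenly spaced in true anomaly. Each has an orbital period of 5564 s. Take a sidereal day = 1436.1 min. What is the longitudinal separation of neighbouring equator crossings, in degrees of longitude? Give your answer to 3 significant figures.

Single-satellite node shift = (5564.0/86166) × 360° = 23.25°.
With 2 satellites evenly phased, successive equator crossings are 23.25/2 = 11.623° apart.

11.6°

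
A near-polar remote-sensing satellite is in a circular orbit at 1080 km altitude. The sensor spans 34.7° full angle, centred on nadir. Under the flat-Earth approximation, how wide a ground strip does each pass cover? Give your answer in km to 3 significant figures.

Half-angle = 34.7°/2 = 17.35°.
Swath width ≈ 2h·tan(θ/2) = 2 × 1080 × tan(17.35°) = 674.8 km.

675 km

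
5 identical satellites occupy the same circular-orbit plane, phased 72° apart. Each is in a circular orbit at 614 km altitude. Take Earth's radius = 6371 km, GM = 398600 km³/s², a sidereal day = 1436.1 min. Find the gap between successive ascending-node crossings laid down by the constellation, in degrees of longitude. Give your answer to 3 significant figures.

Semi-major axis a = 6371 + 614 = 6985 km. Period T = 2π√(a³/μ) = 2π√(6985³/398600) = 5809.8 s = 96.83 min.
Single-satellite node shift = (5809.8/86166) × 360° = 24.27°.
With 5 satellites evenly phased, successive equator crossings are 24.27/5 = 4.855° apart.

4.85°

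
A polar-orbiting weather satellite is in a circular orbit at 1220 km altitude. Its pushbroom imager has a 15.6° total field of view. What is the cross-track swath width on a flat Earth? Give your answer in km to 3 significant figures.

Half-angle = 15.6°/2 = 7.8°.
Swath width ≈ 2h·tan(θ/2) = 2 × 1220 × tan(7.8°) = 334.2 km.

334 km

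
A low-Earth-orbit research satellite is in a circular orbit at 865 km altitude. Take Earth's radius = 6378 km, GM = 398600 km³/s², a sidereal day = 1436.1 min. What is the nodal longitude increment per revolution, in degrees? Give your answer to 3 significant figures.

25.6°

Semi-major axis a = 6378 + 865 = 7243 km. Period T = 2π√(a³/μ) = 2π√(7243³/398600) = 6134.6 s = 102.24 min.
During one orbit Earth rotates (6134.6 / 86166) × 360° = 25.63°.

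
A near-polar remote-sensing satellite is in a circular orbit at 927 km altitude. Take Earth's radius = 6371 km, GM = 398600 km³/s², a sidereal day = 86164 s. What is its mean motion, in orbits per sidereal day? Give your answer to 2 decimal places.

13.89

Semi-major axis a = 6371 + 927 = 7298 km. Period T = 2π√(a³/μ) = 2π√(7298³/398600) = 6204.6 s = 103.41 min.
Orbits per sidereal day = 86164 / 6204.6 = 13.887.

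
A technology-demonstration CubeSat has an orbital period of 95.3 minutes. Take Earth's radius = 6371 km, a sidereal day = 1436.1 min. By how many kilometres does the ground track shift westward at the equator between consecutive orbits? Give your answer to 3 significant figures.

2660 km

T = 95.3 min = 5718.0 s.
During one orbit Earth rotates (5718.0 / 86166) × 360° = 23.89°.
At the equator that is 23.89° × (2π·6371/360) km/° = 23.89 × 111.2 = 2656 km.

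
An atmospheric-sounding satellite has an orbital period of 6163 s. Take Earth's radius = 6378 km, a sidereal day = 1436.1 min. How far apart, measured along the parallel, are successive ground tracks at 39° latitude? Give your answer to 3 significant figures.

2230 km

Node shift per orbit = (6163.0/86166) × 360° = 25.75°.
Equatorial spacing = 25.75 × 111.3 km/° = 2866 km.
At 39° latitude, spacing = 2866 × cos(39°) = 2228 km.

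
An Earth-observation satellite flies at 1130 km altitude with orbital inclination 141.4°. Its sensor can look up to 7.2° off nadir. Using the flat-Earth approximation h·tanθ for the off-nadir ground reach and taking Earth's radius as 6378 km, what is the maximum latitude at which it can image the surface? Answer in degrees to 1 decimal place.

Retrograde orbit: the ground track reaches ±(180° − i) = ±(180 − 141.4) = ±38.6°.
Sensor half-swath on the ground ≈ 1130·tan(7.2°) = 143 km = 1.28° of latitude.
Maximum observable latitude ≈ 38.6 + 1.28 = 39.9°.

39.9°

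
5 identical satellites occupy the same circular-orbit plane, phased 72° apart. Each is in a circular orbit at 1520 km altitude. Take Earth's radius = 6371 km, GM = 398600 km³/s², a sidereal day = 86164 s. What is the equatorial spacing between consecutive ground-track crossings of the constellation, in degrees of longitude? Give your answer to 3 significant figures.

5.83°

Semi-major axis a = 6371 + 1520 = 7891 km. Period T = 2π√(a³/μ) = 2π√(7891³/398600) = 6976.0 s = 116.27 min.
Single-satellite node shift = (6976.0/86164) × 360° = 29.15°.
With 5 satellites evenly phased, successive equator crossings are 29.15/5 = 5.829° apart.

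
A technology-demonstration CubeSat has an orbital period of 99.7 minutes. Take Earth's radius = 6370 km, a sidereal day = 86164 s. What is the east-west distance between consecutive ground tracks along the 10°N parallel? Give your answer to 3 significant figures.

T = 99.7 min = 5982.0 s.
Node shift per orbit = (5982.0/86164) × 360° = 24.99°.
Equatorial spacing = 24.99 × 111.2 km/° = 2779 km.
At 10° latitude, spacing = 2779 × cos(10°) = 2736 km.

2740 km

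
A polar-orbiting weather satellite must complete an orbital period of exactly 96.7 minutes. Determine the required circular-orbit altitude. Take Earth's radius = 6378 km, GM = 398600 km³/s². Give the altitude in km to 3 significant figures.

T = 96.7 min = 5802.0 s.
From T = 2π√(a³/μ): a = (μ T²/4π²)^(1/3) = (398600 × 5802.0² / 4π²)^(1/3) = 6979 km.
Altitude h = a − R = 6979 − 6378 = 601 km.

601 km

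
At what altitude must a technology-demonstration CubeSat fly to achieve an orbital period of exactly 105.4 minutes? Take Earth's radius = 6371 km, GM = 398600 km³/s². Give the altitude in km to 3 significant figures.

1020 km

T = 105.4 min = 6324.0 s.
From T = 2π√(a³/μ): a = (μ T²/4π²)^(1/3) = (398600 × 6324.0² / 4π²)^(1/3) = 7391 km.
Altitude h = a − R = 7391 − 6371 = 1020 km.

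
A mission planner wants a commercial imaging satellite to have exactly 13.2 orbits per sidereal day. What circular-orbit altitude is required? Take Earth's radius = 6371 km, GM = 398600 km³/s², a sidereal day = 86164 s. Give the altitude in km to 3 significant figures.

1180 km

Required period T = 86164 / 13.2 = 6527.6 s.
From T = 2π√(a³/μ): a = (μ T²/4π²)^(1/3) = (398600 × 6527.6² / 4π²)^(1/3) = 7549 km.
Altitude h = a − R = 7549 − 6371 = 1178 km.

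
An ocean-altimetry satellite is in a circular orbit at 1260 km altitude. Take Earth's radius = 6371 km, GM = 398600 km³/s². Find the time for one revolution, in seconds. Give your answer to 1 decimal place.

Semi-major axis a = 6371 + 1260 = 7631 km. Period T = 2π√(a³/μ) = 2π√(7631³/398600) = 6634.1 s = 110.57 min.

6634.1 seconds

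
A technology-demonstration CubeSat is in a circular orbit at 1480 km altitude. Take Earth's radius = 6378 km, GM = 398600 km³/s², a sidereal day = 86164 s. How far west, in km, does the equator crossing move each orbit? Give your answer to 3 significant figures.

Semi-major axis a = 6378 + 1480 = 7858 km. Period T = 2π√(a³/μ) = 2π√(7858³/398600) = 6932.3 s = 115.54 min.
During one orbit Earth rotates (6932.3 / 86164) × 360° = 28.96°.
At the equator that is 28.96° × (2π·6378/360) km/° = 28.96 × 111.3 = 3224 km.

3220 km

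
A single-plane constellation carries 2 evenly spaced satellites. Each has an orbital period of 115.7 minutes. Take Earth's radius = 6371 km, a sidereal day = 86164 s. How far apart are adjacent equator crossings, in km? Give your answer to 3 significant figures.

1610 km

T = 115.7 min = 6942.0 s.
Single-satellite node shift = (6942.0/86164) × 360° = 29.00°.
With 2 satellites evenly phased, successive equator crossings are 29.00/2 = 14.502° apart.
That is 14.502 × 111.2 = 1613 km at the equator.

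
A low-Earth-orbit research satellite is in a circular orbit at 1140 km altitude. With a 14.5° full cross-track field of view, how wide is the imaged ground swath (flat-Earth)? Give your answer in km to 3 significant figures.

Half-angle = 14.5°/2 = 7.25°.
Swath width ≈ 2h·tan(θ/2) = 2 × 1140 × tan(7.25°) = 290.1 km.

290 km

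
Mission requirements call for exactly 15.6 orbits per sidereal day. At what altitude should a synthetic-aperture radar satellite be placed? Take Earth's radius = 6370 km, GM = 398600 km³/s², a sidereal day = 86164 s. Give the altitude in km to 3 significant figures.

Required period T = 86164 / 15.6 = 5523.3 s.
From T = 2π√(a³/μ): a = (μ T²/4π²)^(1/3) = (398600 × 5523.3² / 4π²)^(1/3) = 6753 km.
Altitude h = a − R = 6753 − 6370 = 383 km.

383 km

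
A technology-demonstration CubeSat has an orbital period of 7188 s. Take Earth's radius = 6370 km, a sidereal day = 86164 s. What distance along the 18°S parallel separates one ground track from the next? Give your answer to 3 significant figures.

Node shift per orbit = (7188.0/86164) × 360° = 30.03°.
Equatorial spacing = 30.03 × 111.2 km/° = 3339 km.
At 18° latitude, spacing = 3339 × cos(18°) = 3175 km.

3180 km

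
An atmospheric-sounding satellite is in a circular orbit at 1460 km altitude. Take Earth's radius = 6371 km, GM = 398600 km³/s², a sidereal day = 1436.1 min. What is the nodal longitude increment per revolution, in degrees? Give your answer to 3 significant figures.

28.8°

Semi-major axis a = 6371 + 1460 = 7831 km. Period T = 2π√(a³/μ) = 2π√(7831³/398600) = 6896.6 s = 114.94 min.
During one orbit Earth rotates (6896.6 / 86166) × 360° = 28.81°.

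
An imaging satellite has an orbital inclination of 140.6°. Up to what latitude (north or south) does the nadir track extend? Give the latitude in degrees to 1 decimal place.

Retrograde orbit: the ground track reaches ±(180° − i) = ±(180 − 140.6) = ±39.4°.

39.4°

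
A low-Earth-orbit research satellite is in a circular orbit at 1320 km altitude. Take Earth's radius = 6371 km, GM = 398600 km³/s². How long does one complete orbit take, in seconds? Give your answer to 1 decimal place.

Semi-major axis a = 6371 + 1320 = 7691 km. Period T = 2π√(a³/μ) = 2π√(7691³/398600) = 6712.5 s = 111.88 min.

6712.5 seconds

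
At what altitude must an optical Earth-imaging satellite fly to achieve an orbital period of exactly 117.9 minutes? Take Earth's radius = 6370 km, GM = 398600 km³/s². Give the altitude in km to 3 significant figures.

1590 km

T = 117.9 min = 7074.0 s.
From T = 2π√(a³/μ): a = (μ T²/4π²)^(1/3) = (398600 × 7074.0² / 4π²)^(1/3) = 7965 km.
Altitude h = a − R = 7965 − 6370 = 1595 km.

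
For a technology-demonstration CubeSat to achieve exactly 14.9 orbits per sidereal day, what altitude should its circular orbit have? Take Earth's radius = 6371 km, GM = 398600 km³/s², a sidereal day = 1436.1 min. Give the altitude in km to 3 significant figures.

592 km

Required period T = 86166 / 14.9 = 5783.0 s.
From T = 2π√(a³/μ): a = (μ T²/4π²)^(1/3) = (398600 × 5783.0² / 4π²)^(1/3) = 6963 km.
Altitude h = a − R = 6963 − 6371 = 592 km.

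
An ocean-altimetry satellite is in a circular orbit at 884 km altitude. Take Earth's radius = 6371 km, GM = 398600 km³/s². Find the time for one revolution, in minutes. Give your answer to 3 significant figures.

Semi-major axis a = 6371 + 884 = 7255 km. Period T = 2π√(a³/μ) = 2π√(7255³/398600) = 6149.9 s = 102.50 min.

102 min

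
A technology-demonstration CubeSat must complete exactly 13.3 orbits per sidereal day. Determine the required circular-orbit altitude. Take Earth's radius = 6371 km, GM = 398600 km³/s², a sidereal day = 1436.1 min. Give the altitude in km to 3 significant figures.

1140 km

Required period T = 86166 / 13.3 = 6478.6 s.
From T = 2π√(a³/μ): a = (μ T²/4π²)^(1/3) = (398600 × 6478.6² / 4π²)^(1/3) = 7511 km.
Altitude h = a − R = 7511 − 6371 = 1140 km.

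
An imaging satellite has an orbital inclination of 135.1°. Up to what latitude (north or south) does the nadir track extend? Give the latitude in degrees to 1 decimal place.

Retrograde orbit: the ground track reaches ±(180° − i) = ±(180 − 135.1) = ±44.9°.

44.9°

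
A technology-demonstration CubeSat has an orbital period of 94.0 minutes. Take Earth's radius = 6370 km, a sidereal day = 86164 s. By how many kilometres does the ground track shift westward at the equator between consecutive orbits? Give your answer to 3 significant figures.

T = 94.0 min = 5640.0 s.
During one orbit Earth rotates (5640.0 / 86164) × 360° = 23.56°.
At the equator that is 23.56° × (2π·6370/360) km/° = 23.56 × 111.2 = 2620 km.

2620 km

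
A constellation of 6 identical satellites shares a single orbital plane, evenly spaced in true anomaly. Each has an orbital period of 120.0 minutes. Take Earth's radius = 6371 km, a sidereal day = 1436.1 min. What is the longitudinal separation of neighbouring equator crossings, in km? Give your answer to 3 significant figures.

557 km

T = 120.0 min = 7200.0 s.
Single-satellite node shift = (7200.0/86166) × 360° = 30.08°.
With 6 satellites evenly phased, successive equator crossings are 30.08/6 = 5.014° apart.
That is 5.014 × 111.2 = 557 km at the equator.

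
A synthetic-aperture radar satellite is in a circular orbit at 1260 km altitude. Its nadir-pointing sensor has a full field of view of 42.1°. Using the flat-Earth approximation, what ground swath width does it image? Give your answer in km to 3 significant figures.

Half-angle = 42.1°/2 = 21.05°.
Swath width ≈ 2h·tan(θ/2) = 2 × 1260 × tan(21.05°) = 969.9 km.

970 km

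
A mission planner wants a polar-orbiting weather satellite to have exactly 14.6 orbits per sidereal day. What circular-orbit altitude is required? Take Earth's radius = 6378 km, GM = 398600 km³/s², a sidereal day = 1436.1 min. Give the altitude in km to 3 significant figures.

Required period T = 86166 / 14.6 = 5901.8 s.
From T = 2π√(a³/μ): a = (μ T²/4π²)^(1/3) = (398600 × 5901.8² / 4π²)^(1/3) = 7059 km.
Altitude h = a − R = 7059 − 6378 = 681 km.

681 km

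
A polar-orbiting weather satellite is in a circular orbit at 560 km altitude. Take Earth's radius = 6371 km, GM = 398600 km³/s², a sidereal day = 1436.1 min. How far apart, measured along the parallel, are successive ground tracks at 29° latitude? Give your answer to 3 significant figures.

2330 km

Semi-major axis a = 6371 + 560 = 6931 km. Period T = 2π√(a³/μ) = 2π√(6931³/398600) = 5742.6 s = 95.71 min.
Node shift per orbit = (5742.6/86166) × 360° = 23.99°.
Equatorial spacing = 23.99 × 111.2 km/° = 2668 km.
At 29° latitude, spacing = 2668 × cos(29°) = 2333 km.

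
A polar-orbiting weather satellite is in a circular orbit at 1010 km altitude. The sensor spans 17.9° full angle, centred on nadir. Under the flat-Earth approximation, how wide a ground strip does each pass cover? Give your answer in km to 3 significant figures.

Half-angle = 17.9°/2 = 8.95°.
Swath width ≈ 2h·tan(θ/2) = 2 × 1010 × tan(8.95°) = 318.1 km.

318 km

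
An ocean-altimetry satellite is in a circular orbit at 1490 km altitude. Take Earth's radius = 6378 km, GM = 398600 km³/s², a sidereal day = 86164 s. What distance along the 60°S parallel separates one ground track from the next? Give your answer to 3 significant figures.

Semi-major axis a = 6378 + 1490 = 7868 km. Period T = 2π√(a³/μ) = 2π√(7868³/398600) = 6945.6 s = 115.76 min.
Node shift per orbit = (6945.6/86164) × 360° = 29.02°.
Equatorial spacing = 29.02 × 111.3 km/° = 3230 km.
At 60° latitude, spacing = 3230 × cos(60°) = 1615 km.

1620 km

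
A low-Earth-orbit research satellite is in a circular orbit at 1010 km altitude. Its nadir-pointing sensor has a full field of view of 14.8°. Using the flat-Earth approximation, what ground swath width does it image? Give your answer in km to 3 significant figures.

262 km

Half-angle = 14.8°/2 = 7.4°.
Swath width ≈ 2h·tan(θ/2) = 2 × 1010 × tan(7.4°) = 262.4 km.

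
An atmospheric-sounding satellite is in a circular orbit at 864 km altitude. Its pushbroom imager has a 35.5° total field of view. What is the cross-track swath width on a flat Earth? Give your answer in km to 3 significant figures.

553 km

Half-angle = 35.5°/2 = 17.75°.
Swath width ≈ 2h·tan(θ/2) = 2 × 864 × tan(17.75°) = 553.1 km.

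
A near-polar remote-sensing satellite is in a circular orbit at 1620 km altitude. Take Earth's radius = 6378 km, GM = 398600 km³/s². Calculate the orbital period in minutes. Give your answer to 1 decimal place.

Semi-major axis a = 6378 + 1620 = 7998 km. Period T = 2π√(a³/μ) = 2π√(7998³/398600) = 7118.4 s = 118.64 min.

118.6 min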